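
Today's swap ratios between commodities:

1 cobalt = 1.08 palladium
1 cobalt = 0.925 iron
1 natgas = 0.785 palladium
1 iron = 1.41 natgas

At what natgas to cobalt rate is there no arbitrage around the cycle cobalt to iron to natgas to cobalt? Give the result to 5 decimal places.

Known legs of the cycle: 0.925 × 1.41 = 1.30425
For no arbitrage the full-cycle product must be 1, so the missing rate is 1 / 1.30425 ≈ 0.7667242.

0.76672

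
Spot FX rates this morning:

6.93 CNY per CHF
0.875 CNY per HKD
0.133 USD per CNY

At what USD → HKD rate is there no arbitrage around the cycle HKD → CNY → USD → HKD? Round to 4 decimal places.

Known legs of the cycle: 0.875 × 0.133 = 0.116375
For no arbitrage the full-cycle product must be 1, so the missing rate is 1 / 0.116375 ≈ 8.592911.

8.5929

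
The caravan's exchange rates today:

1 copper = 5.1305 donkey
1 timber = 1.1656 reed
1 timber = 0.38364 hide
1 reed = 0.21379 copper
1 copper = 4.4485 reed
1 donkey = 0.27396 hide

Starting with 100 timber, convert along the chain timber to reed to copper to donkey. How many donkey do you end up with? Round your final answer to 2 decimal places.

127.85

100 timber × 1.1656 = 116.56 reed
116.56 reed × 0.21379 = 24.9193624 copper
24.9193624 copper × 5.1305 = 127.8487887932 donkey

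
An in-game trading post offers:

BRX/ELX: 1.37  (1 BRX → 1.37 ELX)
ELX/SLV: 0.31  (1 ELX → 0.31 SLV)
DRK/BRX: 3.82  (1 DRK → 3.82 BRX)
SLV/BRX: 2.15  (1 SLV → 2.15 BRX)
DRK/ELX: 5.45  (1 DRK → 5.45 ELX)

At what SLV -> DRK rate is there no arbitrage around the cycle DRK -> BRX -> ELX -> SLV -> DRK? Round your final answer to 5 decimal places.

Known legs of the cycle: 3.82 × 1.37 × 0.31 = 1.622354
For no arbitrage the full-cycle product must be 1, so the missing rate is 1 / 1.622354 ≈ 0.6163883.

0.61639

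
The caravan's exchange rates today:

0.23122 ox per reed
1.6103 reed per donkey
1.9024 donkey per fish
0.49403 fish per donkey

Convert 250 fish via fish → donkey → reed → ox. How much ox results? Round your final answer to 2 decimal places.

250 fish × 1.9024 = 475.6 donkey
475.6 donkey × 1.6103 = 765.85868 reed
765.85868 reed × 0.23122 = 177.0818439896 ox

177.08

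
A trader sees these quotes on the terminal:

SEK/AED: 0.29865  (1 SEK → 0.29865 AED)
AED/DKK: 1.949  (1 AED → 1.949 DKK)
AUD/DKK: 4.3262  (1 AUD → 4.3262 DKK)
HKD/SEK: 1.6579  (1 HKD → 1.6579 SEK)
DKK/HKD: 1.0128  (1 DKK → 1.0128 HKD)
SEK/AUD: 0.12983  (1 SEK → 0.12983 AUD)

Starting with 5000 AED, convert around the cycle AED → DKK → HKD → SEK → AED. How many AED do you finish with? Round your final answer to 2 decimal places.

5000 AED × 1.949 = 9745 DKK
9745 DKK × 1.0128 = 9869.736 HKD
9869.736 HKD × 1.6579 = 16363.0353144 SEK
16363.0353144 SEK × 0.29865 = 4886.82049664556 AED

4886.82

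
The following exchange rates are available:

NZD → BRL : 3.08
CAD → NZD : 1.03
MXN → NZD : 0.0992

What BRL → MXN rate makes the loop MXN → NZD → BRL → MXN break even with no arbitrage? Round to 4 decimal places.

Known legs of the cycle: 0.0992 × 3.08 = 0.305536
For no arbitrage the full-cycle product must be 1, so the missing rate is 1 / 0.305536 ≈ 3.272937.

3.2729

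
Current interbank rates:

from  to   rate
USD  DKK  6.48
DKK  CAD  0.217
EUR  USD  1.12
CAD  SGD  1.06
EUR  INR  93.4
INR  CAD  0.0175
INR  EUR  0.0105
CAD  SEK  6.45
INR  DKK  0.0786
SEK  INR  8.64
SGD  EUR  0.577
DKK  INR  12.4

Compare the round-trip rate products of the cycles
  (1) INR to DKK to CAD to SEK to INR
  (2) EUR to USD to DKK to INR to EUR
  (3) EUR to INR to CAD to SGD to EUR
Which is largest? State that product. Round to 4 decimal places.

0.9997

(1) 0.0786 × 0.217 × 6.45 × 8.64 = 0.95051
(2) 1.12 × 6.48 × 12.4 × 0.0105 = 0.94494
(3) 93.4 × 0.0175 × 1.06 × 0.577 = 0.99969
Highest is cycle (3) at 0.9997 (≤1, no arbitrage).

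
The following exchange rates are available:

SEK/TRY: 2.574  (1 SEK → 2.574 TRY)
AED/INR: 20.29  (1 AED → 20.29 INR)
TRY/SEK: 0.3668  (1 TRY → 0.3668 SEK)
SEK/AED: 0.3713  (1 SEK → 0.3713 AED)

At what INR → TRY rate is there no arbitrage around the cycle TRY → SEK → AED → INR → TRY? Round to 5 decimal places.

Known legs of the cycle: 0.3668 × 0.3713 × 20.29 = 2.7633527236
For no arbitrage the full-cycle product must be 1, so the missing rate is 1 / 2.7633527236 ≈ 0.3618792.

0.36188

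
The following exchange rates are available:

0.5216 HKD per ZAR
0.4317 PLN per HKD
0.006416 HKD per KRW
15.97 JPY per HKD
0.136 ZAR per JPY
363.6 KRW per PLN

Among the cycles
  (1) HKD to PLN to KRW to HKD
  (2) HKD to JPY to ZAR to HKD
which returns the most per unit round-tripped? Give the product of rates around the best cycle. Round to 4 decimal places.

(1) 0.4317 × 363.6 × 0.006416 = 1.00709
(2) 15.97 × 0.136 × 0.5216 = 1.13287
Highest is cycle (2) at 1.1329 (>1, arbitrage).

1.1329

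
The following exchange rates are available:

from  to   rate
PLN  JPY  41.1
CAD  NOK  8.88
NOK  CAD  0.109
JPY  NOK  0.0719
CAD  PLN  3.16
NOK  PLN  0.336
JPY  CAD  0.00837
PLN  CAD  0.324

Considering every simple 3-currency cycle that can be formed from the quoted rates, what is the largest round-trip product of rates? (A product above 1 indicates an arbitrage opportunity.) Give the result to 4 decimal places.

1.0871

PLN→JPY→CAD→PLN: 41.1 × 0.00837 × 3.16 = 1.08706
PLN→JPY→NOK→PLN: 41.1 × 0.0719 × 0.336 = 0.99291
PLN→CAD→NOK→PLN: 0.324 × 8.88 × 0.336 = 0.96671
Maximum is PLN→JPY→CAD→PLN at 1.0871; arbitrage exists.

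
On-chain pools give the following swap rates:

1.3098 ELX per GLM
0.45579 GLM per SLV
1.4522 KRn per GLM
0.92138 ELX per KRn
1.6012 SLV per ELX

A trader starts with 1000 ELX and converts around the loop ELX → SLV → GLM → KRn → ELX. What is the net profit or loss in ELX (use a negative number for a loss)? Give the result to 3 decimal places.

1000 ELX × 1.6012 = 1601.2 SLV
1601.2 SLV × 0.45579 = 729.810948 GLM
729.810948 GLM × 1.4522 = 1059.8314586856 KRn
1059.8314586856 KRn × 0.92138 = 976.507509403738128 ELX
Net change: 976.507509403738128 − 1000 = -23.492490596261872 ELX

-23.492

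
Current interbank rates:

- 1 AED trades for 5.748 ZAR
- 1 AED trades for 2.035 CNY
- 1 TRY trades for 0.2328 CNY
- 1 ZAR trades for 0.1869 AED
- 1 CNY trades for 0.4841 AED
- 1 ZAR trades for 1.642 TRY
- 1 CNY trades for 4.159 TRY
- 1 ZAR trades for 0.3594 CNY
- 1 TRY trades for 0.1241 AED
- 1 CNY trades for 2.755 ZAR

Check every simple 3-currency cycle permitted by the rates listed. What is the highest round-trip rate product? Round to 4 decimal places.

TRY→AED→ZAR→TRY: 0.1241 × 5.748 × 1.642 = 1.17128
TRY→CNY→ZAR→TRY: 0.2328 × 2.755 × 1.642 = 1.05312
TRY→AED→CNY→TRY: 0.1241 × 2.035 × 4.159 = 1.05033
AED→CNY→ZAR→AED: 2.035 × 2.755 × 0.1869 = 1.04784
AED→ZAR→CNY→AED: 5.748 × 0.3594 × 0.4841 = 1.00007
Maximum is TRY→AED→ZAR→TRY at 1.1713; arbitrage exists.

1.1713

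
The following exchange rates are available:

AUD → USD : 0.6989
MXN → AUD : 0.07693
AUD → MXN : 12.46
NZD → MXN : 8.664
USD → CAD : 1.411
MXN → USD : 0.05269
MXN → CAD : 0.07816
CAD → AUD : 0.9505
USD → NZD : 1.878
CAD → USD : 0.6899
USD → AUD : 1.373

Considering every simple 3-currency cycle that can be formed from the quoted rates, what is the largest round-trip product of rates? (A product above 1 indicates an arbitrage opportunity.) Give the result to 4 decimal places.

USD→CAD→AUD→USD: 1.411 × 0.9505 × 0.6989 = 0.93733
MXN→CAD→AUD→MXN: 0.07816 × 0.9505 × 12.46 = 0.92567
USD→AUD→MXN→USD: 1.373 × 12.46 × 0.05269 = 0.90140
USD→NZD→MXN→USD: 1.878 × 8.664 × 0.05269 = 0.85732
Maximum is USD→CAD→AUD→USD at 0.9373; no arbitrage — every cycle loses value.

0.9373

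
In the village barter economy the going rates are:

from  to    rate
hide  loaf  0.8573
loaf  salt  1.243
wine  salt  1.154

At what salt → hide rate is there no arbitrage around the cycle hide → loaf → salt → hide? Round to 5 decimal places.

0.93842

Known legs of the cycle: 0.8573 × 1.243 = 1.0656239
For no arbitrage the full-cycle product must be 1, so the missing rate is 1 / 1.0656239 ≈ 0.9384174.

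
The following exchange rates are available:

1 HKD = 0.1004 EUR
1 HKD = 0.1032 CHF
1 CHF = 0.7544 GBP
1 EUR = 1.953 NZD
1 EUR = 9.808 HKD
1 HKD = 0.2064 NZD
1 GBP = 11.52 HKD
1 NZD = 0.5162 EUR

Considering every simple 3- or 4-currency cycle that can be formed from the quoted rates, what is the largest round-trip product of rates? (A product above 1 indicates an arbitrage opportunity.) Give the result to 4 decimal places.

1.0450

NZD→EUR→HKD→NZD: 0.5162 × 9.808 × 0.2064 = 1.04498
GBP→HKD→CHF→GBP: 11.52 × 0.1032 × 0.7544 = 0.89688
Maximum is NZD→EUR→HKD→NZD at 1.0450; arbitrage exists.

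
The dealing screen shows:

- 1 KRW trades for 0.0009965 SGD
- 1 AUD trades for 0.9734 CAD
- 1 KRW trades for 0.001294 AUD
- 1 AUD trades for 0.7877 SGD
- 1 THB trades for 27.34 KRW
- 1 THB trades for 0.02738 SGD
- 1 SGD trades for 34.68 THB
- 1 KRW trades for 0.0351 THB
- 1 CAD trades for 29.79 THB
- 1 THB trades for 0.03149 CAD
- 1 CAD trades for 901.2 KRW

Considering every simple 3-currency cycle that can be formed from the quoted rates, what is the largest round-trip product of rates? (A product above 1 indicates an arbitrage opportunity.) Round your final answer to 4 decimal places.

CAD→KRW→AUD→CAD: 901.2 × 0.001294 × 0.9734 = 1.13513
CAD→KRW→THB→CAD: 901.2 × 0.0351 × 0.03149 = 0.99610
SGD→THB→KRW→SGD: 34.68 × 27.34 × 0.0009965 = 0.94483
Maximum is CAD→KRW→AUD→CAD at 1.1351; arbitrage exists.

1.1351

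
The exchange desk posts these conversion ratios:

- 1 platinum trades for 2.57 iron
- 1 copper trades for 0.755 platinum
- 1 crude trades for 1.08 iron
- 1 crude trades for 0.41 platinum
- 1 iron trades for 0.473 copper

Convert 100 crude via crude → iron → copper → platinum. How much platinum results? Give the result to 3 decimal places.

100 crude × 1.08 = 108 iron
108 iron × 0.473 = 51.084 copper
51.084 copper × 0.755 = 38.56842 platinum

38.568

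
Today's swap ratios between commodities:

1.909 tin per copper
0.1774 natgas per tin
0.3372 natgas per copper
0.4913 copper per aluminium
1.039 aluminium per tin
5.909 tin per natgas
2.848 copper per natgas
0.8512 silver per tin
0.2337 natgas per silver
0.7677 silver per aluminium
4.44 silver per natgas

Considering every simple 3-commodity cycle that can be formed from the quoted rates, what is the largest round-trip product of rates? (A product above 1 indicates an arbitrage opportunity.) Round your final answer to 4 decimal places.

natgas→tin→silver→natgas: 5.909 × 0.8512 × 0.2337 = 1.17545
aluminium→copper→tin→aluminium: 0.4913 × 1.909 × 1.039 = 0.97447
natgas→copper→tin→natgas: 2.848 × 1.909 × 0.1774 = 0.96449
Maximum is natgas→tin→silver→natgas at 1.1755; arbitrage exists.

1.1755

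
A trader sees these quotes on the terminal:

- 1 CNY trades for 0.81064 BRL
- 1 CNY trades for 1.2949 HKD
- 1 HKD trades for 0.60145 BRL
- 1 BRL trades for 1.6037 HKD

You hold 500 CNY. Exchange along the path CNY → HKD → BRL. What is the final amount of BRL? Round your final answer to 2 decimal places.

389.41

500 CNY × 1.2949 = 647.45 HKD
647.45 HKD × 0.60145 = 389.4088025 BRL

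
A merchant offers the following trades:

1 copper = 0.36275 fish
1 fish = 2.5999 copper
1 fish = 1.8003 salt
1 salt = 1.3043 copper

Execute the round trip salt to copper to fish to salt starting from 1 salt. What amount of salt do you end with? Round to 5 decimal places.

1 salt × 1.3043 = 1.3043 copper
1.3043 copper × 0.36275 = 0.473134825 fish
0.473134825 fish × 1.8003 = 0.8517846254475 salt

0.85178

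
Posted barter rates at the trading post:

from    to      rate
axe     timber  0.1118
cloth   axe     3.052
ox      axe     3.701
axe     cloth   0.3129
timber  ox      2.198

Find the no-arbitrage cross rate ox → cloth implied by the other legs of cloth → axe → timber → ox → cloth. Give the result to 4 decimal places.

1.3334

Known legs of the cycle: 3.052 × 0.1118 × 2.198 = 0.7499874928
For no arbitrage the full-cycle product must be 1, so the missing rate is 1 / 0.7499874928 ≈ 1.333356.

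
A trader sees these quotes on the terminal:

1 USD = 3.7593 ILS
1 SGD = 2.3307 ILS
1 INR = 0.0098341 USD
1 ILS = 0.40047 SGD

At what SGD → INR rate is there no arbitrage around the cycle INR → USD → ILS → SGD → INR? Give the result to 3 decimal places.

67.544

Known legs of the cycle: 0.0098341 × 3.7593 × 0.40047 = 0.0148051084381011
For no arbitrage the full-cycle product must be 1, so the missing rate is 1 / 0.0148051084381011 ≈ 67.54425.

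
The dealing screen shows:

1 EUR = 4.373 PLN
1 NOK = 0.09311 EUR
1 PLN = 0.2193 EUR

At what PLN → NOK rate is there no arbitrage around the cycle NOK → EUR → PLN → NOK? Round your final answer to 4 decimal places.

Known legs of the cycle: 0.09311 × 4.373 = 0.40717003
For no arbitrage the full-cycle product must be 1, so the missing rate is 1 / 0.40717003 ≈ 2.455976.

2.4560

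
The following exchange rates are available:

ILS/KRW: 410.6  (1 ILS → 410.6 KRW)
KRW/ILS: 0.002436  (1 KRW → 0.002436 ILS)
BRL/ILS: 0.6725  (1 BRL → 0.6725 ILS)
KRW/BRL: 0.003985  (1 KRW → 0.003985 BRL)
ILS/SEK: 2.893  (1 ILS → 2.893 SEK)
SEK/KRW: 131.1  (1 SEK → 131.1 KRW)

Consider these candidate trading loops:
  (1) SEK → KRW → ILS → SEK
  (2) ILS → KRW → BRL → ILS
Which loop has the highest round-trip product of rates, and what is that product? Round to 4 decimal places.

1.1004

(1) 131.1 × 0.002436 × 2.893 = 0.92391
(2) 410.6 × 0.003985 × 0.6725 = 1.10037
Highest is cycle (2) at 1.1004 (>1, arbitrage).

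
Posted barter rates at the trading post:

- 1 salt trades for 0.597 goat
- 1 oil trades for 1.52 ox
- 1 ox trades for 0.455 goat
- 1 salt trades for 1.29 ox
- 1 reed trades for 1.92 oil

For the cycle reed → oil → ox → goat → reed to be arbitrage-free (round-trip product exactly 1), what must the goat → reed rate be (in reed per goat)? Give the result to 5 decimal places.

Known legs of the cycle: 1.92 × 1.52 × 0.455 = 1.327872
For no arbitrage the full-cycle product must be 1, so the missing rate is 1 / 1.327872 ≈ 0.7530846.

0.75308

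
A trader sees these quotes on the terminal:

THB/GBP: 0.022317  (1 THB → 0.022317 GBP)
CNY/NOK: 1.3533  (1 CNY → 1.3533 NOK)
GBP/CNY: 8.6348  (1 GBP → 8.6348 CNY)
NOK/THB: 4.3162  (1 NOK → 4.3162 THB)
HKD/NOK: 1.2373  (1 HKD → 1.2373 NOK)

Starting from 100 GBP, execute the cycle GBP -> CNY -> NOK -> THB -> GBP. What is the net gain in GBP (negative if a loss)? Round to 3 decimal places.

100 GBP × 8.6348 = 863.48 CNY
863.48 CNY × 1.3533 = 1168.547484 NOK
1168.547484 NOK × 4.3162 = 5043.6846504408 THB
5043.6846504408 THB × 0.022317 = 112.5599103438873336 GBP
Net change: 112.5599103438873336 − 100 = 12.5599103438873336 GBP

12.560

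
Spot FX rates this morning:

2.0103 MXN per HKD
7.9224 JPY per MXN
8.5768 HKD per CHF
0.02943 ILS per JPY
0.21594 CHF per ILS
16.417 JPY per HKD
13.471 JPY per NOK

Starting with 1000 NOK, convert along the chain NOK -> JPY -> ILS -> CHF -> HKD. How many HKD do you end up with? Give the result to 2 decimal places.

734.26

1000 NOK × 13.471 = 13471 JPY
13471 JPY × 0.02943 = 396.45153 ILS
396.45153 ILS × 0.21594 = 85.6097433882 CHF
85.6097433882 CHF × 8.5768 = 734.25764709191376 HKD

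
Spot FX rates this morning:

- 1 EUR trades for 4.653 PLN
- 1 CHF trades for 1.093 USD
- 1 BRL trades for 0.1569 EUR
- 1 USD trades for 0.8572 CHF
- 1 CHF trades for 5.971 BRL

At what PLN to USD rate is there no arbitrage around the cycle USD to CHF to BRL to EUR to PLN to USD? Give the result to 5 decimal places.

0.26762

Known legs of the cycle: 0.8572 × 5.971 × 0.1569 × 4.653 = 3.73667416760484
For no arbitrage the full-cycle product must be 1, so the missing rate is 1 / 3.73667416760484 ≈ 0.2676177.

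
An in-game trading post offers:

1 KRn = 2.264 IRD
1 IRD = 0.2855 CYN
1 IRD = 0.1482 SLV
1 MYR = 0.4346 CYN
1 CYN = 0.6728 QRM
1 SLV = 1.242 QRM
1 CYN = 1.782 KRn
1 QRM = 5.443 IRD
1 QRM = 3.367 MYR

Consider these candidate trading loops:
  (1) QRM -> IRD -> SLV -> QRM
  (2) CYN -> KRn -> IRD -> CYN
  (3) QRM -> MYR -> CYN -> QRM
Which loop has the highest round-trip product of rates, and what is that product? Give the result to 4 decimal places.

(1) 5.443 × 0.1482 × 1.242 = 1.00186
(2) 1.782 × 2.264 × 0.2855 = 1.15183
(3) 3.367 × 0.4346 × 0.6728 = 0.98451
Highest is cycle (2) at 1.1518 (>1, arbitrage).

1.1518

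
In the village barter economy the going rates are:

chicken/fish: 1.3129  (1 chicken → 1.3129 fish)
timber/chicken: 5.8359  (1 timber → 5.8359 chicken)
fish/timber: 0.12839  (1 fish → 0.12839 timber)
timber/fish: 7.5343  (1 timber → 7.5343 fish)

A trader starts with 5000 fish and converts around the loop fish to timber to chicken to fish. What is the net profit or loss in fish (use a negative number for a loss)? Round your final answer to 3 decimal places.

5000 fish × 0.12839 = 641.95 timber
641.95 timber × 5.8359 = 3746.356005 chicken
3746.356005 chicken × 1.3129 = 4918.5907989645 fish
Net change: 4918.5907989645 − 5000 = -81.4092010355 fish

-81.409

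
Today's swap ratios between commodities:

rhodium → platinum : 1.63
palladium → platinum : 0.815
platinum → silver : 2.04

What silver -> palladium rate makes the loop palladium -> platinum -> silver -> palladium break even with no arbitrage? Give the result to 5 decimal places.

0.60147

Known legs of the cycle: 0.815 × 2.04 = 1.6626
For no arbitrage the full-cycle product must be 1, so the missing rate is 1 / 1.6626 ≈ 0.6014676.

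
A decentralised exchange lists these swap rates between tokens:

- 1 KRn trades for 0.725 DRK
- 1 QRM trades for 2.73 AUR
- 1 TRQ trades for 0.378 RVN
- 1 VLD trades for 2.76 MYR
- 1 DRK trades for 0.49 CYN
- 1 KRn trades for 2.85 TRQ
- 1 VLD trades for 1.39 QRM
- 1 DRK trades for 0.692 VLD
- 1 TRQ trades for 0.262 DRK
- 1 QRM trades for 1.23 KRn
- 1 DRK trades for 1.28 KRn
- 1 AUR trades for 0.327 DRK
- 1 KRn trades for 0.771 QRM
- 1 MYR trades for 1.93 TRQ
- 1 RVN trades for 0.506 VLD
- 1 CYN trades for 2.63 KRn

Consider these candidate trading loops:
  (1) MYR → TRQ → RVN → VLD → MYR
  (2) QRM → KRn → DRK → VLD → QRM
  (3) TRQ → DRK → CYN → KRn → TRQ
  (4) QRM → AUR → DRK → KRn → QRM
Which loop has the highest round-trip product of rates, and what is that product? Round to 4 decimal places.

(1) 1.93 × 0.378 × 0.506 × 2.76 = 1.01885
(2) 1.23 × 0.725 × 0.692 × 1.39 = 0.85776
(3) 0.262 × 0.49 × 2.63 × 2.85 = 0.96227
(4) 2.73 × 0.327 × 1.28 × 0.771 = 0.88100
Highest is cycle (1) at 1.0188 (>1, arbitrage).

1.0188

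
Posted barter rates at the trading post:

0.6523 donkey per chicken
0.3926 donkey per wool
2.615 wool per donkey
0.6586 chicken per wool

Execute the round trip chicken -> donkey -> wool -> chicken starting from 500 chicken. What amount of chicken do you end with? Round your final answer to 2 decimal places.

561.71

500 chicken × 0.6523 = 326.15 donkey
326.15 donkey × 2.615 = 852.88225 wool
852.88225 wool × 0.6586 = 561.70824985 chicken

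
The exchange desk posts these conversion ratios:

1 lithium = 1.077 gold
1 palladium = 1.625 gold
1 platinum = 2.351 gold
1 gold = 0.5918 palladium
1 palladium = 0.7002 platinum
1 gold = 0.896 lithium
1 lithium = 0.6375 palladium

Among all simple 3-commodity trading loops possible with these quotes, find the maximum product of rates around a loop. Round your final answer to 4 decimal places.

gold→palladium→platinum→gold: 0.5918 × 0.7002 × 2.351 = 0.97420
lithium→palladium→gold→lithium: 0.6375 × 1.625 × 0.896 = 0.92820
Maximum is gold→palladium→platinum→gold at 0.9742; no arbitrage — every cycle loses value.

0.9742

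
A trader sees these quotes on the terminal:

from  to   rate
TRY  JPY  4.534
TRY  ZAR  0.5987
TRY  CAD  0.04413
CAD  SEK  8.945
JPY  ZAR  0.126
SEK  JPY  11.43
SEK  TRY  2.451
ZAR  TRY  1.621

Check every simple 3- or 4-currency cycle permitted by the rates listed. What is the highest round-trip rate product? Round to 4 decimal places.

0.9675

TRY→CAD→SEK→TRY: 0.04413 × 8.945 × 2.451 = 0.96751
TRY→JPY→ZAR→TRY: 4.534 × 0.126 × 1.621 = 0.92605
Maximum is TRY→CAD→SEK→TRY at 0.9675; no arbitrage — every cycle loses value.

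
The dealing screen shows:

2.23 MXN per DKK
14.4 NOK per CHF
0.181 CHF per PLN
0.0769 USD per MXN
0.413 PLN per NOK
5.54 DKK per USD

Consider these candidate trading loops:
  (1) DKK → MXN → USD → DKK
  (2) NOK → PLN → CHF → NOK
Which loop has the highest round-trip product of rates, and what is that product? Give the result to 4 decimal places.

(1) 2.23 × 0.0769 × 5.54 = 0.95004
(2) 0.413 × 0.181 × 14.4 = 1.07644
Highest is cycle (2) at 1.0764 (>1, arbitrage).

1.0764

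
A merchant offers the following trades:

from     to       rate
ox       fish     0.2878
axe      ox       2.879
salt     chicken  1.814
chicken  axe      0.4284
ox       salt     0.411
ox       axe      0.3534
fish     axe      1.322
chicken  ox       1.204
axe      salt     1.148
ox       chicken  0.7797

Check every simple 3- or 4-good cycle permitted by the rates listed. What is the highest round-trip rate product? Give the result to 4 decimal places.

1.0954

fish→axe→ox→fish: 1.322 × 2.879 × 0.2878 = 1.09538
chicken→axe→ox→chicken: 0.4284 × 2.879 × 0.7797 = 0.96165
chicken→axe→ox→salt→chicken: 0.4284 × 2.879 × 0.411 × 1.814 = 0.91954
chicken→ox→salt→chicken: 1.204 × 0.411 × 1.814 = 0.89765
chicken→axe→salt→chicken: 0.4284 × 1.148 × 1.814 = 0.89213
chicken→ox→axe→salt→chicken: 1.204 × 0.3534 × 1.148 × 1.814 = 0.88608
Maximum is fish→axe→ox→fish at 1.0954; arbitrage exists.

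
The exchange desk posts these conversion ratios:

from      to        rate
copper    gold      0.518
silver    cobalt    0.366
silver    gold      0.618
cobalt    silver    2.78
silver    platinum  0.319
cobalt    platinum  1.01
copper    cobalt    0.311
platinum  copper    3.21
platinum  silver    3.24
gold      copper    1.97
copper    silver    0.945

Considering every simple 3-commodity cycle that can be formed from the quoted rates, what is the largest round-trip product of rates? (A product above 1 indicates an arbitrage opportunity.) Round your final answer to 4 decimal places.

1.1977

platinum→silver→cobalt→platinum: 3.24 × 0.366 × 1.01 = 1.19770
silver→gold→copper→silver: 0.618 × 1.97 × 0.945 = 1.15050
platinum→copper→cobalt→platinum: 3.21 × 0.311 × 1.01 = 1.00829
platinum→copper→silver→platinum: 3.21 × 0.945 × 0.319 = 0.96767
Maximum is platinum→silver→cobalt→platinum at 1.1977; arbitrage exists.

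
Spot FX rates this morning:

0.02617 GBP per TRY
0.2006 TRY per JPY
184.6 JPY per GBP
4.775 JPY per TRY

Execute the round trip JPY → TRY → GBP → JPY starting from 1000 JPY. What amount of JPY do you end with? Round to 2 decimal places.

1000 JPY × 0.2006 = 200.6 TRY
200.6 TRY × 0.02617 = 5.249702 GBP
5.249702 GBP × 184.6 = 969.0949892 JPY

969.09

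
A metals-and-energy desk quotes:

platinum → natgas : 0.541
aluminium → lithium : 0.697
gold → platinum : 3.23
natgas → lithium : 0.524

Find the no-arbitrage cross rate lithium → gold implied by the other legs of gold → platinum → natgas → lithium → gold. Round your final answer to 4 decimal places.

Known legs of the cycle: 3.23 × 0.541 × 0.524 = 0.91565332
For no arbitrage the full-cycle product must be 1, so the missing rate is 1 / 0.91565332 ≈ 1.092116.

1.0921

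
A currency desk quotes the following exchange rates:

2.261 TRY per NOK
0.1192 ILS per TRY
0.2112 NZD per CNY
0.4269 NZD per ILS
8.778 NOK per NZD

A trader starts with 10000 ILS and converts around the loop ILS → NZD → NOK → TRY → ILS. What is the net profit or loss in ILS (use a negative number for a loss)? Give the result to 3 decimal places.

10000 ILS × 0.4269 = 4269 NZD
4269 NZD × 8.778 = 37473.282 NOK
37473.282 NOK × 2.261 = 84727.090602 TRY
84727.090602 TRY × 0.1192 = 10099.4691997584 ILS
Net change: 10099.4691997584 − 10000 = 99.4691997584 ILS

99.469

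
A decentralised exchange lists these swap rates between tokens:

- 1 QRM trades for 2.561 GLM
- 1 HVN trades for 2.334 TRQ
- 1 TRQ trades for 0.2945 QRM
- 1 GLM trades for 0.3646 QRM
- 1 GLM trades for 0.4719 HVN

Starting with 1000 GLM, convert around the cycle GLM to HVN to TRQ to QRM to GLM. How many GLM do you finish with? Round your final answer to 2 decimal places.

1000 GLM × 0.4719 = 471.9 HVN
471.9 HVN × 2.334 = 1101.4146 TRQ
1101.4146 TRQ × 0.2945 = 324.3665997 QRM
324.3665997 QRM × 2.561 = 830.7028618317 GLM

830.70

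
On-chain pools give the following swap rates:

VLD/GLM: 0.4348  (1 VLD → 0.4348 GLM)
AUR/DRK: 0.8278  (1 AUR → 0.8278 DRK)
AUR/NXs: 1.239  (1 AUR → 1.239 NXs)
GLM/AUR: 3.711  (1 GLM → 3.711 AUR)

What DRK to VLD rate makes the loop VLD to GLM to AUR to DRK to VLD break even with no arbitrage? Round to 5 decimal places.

Known legs of the cycle: 0.4348 × 3.711 × 0.8278 = 1.33569072984
For no arbitrage the full-cycle product must be 1, so the missing rate is 1 / 1.33569072984 ≈ 0.7486763.

0.74868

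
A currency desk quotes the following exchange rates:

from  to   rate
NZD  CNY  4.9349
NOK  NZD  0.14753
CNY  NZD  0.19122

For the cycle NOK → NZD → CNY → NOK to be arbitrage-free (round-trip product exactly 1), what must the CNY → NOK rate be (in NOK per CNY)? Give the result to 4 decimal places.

1.3735

Known legs of the cycle: 0.14753 × 4.9349 = 0.728045797
For no arbitrage the full-cycle product must be 1, so the missing rate is 1 / 0.728045797 ≈ 1.373540.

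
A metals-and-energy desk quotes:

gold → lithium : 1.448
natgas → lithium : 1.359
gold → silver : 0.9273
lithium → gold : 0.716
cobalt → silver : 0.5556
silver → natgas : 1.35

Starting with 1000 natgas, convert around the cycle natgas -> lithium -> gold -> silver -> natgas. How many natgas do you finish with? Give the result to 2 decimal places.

1218.11

1000 natgas × 1.359 = 1359 lithium
1359 lithium × 0.716 = 973.044 gold
973.044 gold × 0.9273 = 902.3037012 silver
902.3037012 silver × 1.35 = 1218.10999662 natgas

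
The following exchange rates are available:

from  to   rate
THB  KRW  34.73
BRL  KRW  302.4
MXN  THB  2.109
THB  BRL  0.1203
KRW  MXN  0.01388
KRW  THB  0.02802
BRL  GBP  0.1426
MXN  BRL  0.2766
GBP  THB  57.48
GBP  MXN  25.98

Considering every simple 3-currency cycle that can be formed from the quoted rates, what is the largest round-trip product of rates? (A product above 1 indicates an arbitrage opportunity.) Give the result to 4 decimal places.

MXN→BRL→KRW→MXN: 0.2766 × 302.4 × 0.01388 = 1.16098
MXN→BRL→GBP→MXN: 0.2766 × 0.1426 × 25.98 = 1.02473
KRW→THB→BRL→KRW: 0.02802 × 0.1203 × 302.4 = 1.01933
MXN→THB→KRW→MXN: 2.109 × 34.73 × 0.01388 = 1.01665
THB→BRL→GBP→THB: 0.1203 × 0.1426 × 57.48 = 0.98606
Maximum is MXN→BRL→KRW→MXN at 1.1610; arbitrage exists.

1.1610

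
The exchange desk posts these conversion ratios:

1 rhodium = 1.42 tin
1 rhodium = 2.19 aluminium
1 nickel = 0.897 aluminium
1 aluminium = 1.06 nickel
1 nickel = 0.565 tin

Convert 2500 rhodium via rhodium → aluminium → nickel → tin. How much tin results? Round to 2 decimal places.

3278.98

2500 rhodium × 2.19 = 5475 aluminium
5475 aluminium × 1.06 = 5803.5 nickel
5803.5 nickel × 0.565 = 3278.9775 tin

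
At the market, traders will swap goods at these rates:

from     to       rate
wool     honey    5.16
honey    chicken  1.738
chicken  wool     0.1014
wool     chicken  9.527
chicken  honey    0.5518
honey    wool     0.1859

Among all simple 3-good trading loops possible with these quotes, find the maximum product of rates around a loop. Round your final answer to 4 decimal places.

wool→chicken→honey→wool: 9.527 × 0.5518 × 0.1859 = 0.97728
wool→honey→chicken→wool: 5.16 × 1.738 × 0.1014 = 0.90936
Maximum is wool→chicken→honey→wool at 0.9773; no arbitrage — every cycle loses value.

0.9773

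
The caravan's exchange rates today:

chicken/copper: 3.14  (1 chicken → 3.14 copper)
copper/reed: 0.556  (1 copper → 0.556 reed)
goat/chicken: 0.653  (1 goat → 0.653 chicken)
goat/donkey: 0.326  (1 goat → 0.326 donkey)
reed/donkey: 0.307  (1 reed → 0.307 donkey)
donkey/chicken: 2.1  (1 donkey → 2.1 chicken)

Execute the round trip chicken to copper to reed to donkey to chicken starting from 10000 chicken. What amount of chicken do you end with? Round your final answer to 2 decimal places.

11255.43

10000 chicken × 3.14 = 31400 copper
31400 copper × 0.556 = 17458.4 reed
17458.4 reed × 0.307 = 5359.7288 donkey
5359.7288 donkey × 2.1 = 11255.43048 chicken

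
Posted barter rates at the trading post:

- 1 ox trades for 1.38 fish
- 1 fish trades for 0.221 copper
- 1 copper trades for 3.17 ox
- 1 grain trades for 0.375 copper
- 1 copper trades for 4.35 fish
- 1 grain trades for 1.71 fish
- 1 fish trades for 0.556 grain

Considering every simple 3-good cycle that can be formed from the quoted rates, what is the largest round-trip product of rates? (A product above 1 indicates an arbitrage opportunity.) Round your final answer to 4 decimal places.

0.9668

fish→copper→ox→fish: 0.221 × 3.17 × 1.38 = 0.96679
fish→grain→copper→fish: 0.556 × 0.375 × 4.35 = 0.90698
Maximum is fish→copper→ox→fish at 0.9668; no arbitrage — every cycle loses value.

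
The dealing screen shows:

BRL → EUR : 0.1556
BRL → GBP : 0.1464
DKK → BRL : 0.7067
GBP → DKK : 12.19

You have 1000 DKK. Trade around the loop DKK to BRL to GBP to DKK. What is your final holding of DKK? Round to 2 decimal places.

1000 DKK × 0.7067 = 706.7 BRL
706.7 BRL × 0.1464 = 103.46088 GBP
103.46088 GBP × 12.19 = 1261.1881272 DKK

1261.19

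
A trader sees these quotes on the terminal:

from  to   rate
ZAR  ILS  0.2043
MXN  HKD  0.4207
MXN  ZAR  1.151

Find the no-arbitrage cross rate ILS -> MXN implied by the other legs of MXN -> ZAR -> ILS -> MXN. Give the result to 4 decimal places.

4.2526

Known legs of the cycle: 1.151 × 0.2043 = 0.2351493
For no arbitrage the full-cycle product must be 1, so the missing rate is 1 / 0.2351493 ≈ 4.252617.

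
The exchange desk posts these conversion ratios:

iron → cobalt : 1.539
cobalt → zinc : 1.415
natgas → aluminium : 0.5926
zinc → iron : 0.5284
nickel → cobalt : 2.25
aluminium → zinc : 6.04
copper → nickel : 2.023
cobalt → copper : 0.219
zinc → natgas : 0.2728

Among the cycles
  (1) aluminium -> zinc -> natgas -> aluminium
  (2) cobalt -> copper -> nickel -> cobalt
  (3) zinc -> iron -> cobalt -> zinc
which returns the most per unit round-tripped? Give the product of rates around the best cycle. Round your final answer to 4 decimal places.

(1) 6.04 × 0.2728 × 0.5926 = 0.97643
(2) 0.219 × 2.023 × 2.25 = 0.99683
(3) 0.5284 × 1.539 × 1.415 = 1.15069
Highest is cycle (3) at 1.1507 (>1, arbitrage).

1.1507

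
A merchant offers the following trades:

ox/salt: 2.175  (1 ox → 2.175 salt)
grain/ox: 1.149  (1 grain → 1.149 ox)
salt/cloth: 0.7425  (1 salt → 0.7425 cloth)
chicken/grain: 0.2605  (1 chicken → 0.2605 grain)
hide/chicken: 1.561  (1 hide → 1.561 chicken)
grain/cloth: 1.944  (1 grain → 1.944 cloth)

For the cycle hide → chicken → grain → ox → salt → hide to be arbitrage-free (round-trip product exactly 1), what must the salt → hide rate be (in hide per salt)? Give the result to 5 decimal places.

Known legs of the cycle: 1.561 × 0.2605 × 1.149 × 2.175 = 1.0162251075375
For no arbitrage the full-cycle product must be 1, so the missing rate is 1 / 1.0162251075375 ≈ 0.9840339.

0.98403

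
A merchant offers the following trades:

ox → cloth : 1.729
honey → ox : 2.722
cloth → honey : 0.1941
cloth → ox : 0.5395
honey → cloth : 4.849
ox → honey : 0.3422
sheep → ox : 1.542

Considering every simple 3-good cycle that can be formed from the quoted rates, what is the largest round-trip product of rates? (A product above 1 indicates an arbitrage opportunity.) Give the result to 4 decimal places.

0.9135

ox→cloth→honey→ox: 1.729 × 0.1941 × 2.722 = 0.91350
ox→honey→cloth→ox: 0.3422 × 4.849 × 0.5395 = 0.89521
Maximum is ox→cloth→honey→ox at 0.9135; no arbitrage — every cycle loses value.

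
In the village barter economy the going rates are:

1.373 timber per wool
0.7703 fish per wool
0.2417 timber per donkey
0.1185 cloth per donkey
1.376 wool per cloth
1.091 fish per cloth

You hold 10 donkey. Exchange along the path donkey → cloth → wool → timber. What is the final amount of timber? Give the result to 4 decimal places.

10 donkey × 0.1185 = 1.185 cloth
1.185 cloth × 1.376 = 1.63056 wool
1.63056 wool × 1.373 = 2.23875888 timber

2.2388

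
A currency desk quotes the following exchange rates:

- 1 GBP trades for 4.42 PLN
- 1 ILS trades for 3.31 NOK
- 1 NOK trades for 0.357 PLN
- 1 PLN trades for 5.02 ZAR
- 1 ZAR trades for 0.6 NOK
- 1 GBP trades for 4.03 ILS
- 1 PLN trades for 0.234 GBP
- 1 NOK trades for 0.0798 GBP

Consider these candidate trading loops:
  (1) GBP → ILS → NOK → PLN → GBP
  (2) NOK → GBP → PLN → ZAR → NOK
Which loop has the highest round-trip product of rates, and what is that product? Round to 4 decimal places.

1.1143

(1) 4.03 × 3.31 × 0.357 × 0.234 = 1.11434
(2) 0.0798 × 4.42 × 5.02 × 0.6 = 1.06238
Highest is cycle (1) at 1.1143 (>1, arbitrage).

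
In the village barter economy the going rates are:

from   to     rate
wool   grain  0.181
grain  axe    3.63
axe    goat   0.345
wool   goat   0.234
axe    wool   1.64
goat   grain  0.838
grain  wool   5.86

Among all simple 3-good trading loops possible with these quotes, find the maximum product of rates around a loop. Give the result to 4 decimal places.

wool→goat→grain→wool: 0.234 × 0.838 × 5.86 = 1.14910
wool→grain→axe→wool: 0.181 × 3.63 × 1.64 = 1.07753
axe→goat→grain→axe: 0.345 × 0.838 × 3.63 = 1.04947
Maximum is wool→goat→grain→wool at 1.1491; arbitrage exists.

1.1491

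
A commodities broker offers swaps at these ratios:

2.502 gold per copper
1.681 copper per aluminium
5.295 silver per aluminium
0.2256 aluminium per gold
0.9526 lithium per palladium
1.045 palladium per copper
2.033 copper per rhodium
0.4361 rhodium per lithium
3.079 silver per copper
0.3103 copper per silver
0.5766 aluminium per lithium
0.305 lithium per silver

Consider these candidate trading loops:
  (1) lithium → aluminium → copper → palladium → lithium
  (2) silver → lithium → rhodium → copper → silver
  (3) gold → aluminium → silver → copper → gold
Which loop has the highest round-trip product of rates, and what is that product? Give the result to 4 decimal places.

(1) 0.5766 × 1.681 × 1.045 × 0.9526 = 0.96487
(2) 0.305 × 0.4361 × 2.033 × 3.079 = 0.83259
(3) 0.2256 × 5.295 × 0.3103 × 2.502 = 0.92742
Highest is cycle (1) at 0.9649 (≤1, no arbitrage).

0.9649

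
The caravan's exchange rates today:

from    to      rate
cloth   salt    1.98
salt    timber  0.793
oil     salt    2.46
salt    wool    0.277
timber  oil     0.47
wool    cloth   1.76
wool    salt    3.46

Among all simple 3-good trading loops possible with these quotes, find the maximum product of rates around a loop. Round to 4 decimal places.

0.9653

cloth→salt→wool→cloth: 1.98 × 0.277 × 1.76 = 0.96529
salt→timber→oil→salt: 0.793 × 0.47 × 2.46 = 0.91687
Maximum is cloth→salt→wool→cloth at 0.9653; no arbitrage — every cycle loses value.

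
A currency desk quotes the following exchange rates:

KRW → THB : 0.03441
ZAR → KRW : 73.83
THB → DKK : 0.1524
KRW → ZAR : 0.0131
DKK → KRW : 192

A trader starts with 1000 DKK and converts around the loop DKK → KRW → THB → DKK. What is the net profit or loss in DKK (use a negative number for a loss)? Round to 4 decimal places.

6.8641

1000 DKK × 192 = 192000 KRW
192000 KRW × 0.03441 = 6606.72 THB
6606.72 THB × 0.1524 = 1006.864128 DKK
Net change: 1006.864128 − 1000 = 6.864128 DKK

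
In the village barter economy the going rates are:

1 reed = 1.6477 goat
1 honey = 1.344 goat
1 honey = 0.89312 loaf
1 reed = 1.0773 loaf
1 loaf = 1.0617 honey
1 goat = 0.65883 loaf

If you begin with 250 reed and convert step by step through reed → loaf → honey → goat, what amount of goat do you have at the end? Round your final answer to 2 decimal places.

250 reed × 1.0773 = 269.325 loaf
269.325 loaf × 1.0617 = 285.9423525 honey
285.9423525 honey × 1.344 = 384.30652176 goat

384.31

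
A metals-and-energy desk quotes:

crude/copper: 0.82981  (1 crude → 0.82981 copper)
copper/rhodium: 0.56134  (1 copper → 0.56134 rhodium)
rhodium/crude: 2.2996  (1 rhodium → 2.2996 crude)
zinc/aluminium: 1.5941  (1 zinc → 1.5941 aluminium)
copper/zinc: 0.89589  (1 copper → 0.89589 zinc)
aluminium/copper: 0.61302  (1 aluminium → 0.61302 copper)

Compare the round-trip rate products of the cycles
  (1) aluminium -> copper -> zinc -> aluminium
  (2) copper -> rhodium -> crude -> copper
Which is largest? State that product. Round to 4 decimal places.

(1) 0.61302 × 0.89589 × 1.5941 = 0.87548
(2) 0.56134 × 2.2996 × 0.82981 = 1.07117
Highest is cycle (2) at 1.0712 (>1, arbitrage).

1.0712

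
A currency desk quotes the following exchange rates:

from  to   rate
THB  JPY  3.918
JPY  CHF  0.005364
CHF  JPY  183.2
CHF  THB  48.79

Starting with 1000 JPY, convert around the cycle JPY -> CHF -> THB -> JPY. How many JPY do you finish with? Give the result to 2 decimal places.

1000 JPY × 0.005364 = 5.364 CHF
5.364 CHF × 48.79 = 261.70956 THB
261.70956 THB × 3.918 = 1025.37805608 JPY

1025.38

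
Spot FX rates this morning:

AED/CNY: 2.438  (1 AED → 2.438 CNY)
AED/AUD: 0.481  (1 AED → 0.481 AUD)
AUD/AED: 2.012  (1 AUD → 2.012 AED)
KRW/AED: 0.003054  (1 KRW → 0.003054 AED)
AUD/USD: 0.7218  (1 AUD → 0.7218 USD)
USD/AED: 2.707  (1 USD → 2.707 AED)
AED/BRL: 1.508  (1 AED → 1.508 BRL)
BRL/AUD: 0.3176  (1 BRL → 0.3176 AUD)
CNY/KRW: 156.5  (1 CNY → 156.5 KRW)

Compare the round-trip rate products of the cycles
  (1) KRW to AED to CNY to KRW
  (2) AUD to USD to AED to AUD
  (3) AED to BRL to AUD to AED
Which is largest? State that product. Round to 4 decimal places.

1.1652

(1) 0.003054 × 2.438 × 156.5 = 1.16524
(2) 0.7218 × 2.707 × 0.481 = 0.93983
(3) 1.508 × 0.3176 × 2.012 = 0.96363
Highest is cycle (1) at 1.1652 (>1, arbitrage).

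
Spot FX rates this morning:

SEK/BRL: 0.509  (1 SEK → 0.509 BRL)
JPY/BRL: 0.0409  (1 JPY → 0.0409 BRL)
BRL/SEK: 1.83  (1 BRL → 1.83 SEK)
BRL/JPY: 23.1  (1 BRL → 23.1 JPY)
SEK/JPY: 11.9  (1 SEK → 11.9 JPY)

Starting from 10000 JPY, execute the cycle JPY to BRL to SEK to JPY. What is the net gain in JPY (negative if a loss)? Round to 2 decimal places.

10000 JPY × 0.0409 = 409 BRL
409 BRL × 1.83 = 748.47 SEK
748.47 SEK × 11.9 = 8906.793 JPY
Net change: 8906.793 − 10000 = -1093.207 JPY

-1093.21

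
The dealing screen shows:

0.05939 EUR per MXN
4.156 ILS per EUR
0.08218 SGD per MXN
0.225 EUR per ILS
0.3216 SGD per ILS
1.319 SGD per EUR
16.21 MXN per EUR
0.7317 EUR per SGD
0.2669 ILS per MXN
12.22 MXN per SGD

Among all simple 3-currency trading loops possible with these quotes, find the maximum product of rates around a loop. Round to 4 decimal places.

1.0489

SGD→MXN→ILS→SGD: 12.22 × 0.2669 × 0.3216 = 1.04890
EUR→ILS→SGD→EUR: 4.156 × 0.3216 × 0.7317 = 0.97797
EUR→MXN→SGD→EUR: 16.21 × 0.08218 × 0.7317 = 0.97473
EUR→MXN→ILS→EUR: 16.21 × 0.2669 × 0.225 = 0.97345
EUR→SGD→MXN→EUR: 1.319 × 12.22 × 0.05939 = 0.95726
Maximum is SGD→MXN→ILS→SGD at 1.0489; arbitrage exists.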